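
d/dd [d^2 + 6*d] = 2*d + 6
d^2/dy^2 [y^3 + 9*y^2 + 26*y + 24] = 6*y + 18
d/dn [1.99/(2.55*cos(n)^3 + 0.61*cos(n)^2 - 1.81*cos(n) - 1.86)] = (15.2235*cos(n)^2 + 2.4278*cos(n) - 3.6019)*sin(n)/(2.55*cos(n)^3 + 0.61*cos(n)^2 - 1.81*cos(n) - 1.86)^2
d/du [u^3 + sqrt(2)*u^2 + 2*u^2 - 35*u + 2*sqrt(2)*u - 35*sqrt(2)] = 3*u^2 + 2*sqrt(2)*u + 4*u - 35 + 2*sqrt(2)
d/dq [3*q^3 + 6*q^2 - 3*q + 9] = 9*q^2 + 12*q - 3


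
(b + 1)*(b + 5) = b^2 + 6*b + 5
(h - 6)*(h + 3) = h^2 - 3*h - 18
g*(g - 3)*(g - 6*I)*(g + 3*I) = g^4 - 3*g^3 - 3*I*g^3 + 18*g^2 + 9*I*g^2 - 54*g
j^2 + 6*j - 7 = (j - 1)*(j + 7)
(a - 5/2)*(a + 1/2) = a^2 - 2*a - 5/4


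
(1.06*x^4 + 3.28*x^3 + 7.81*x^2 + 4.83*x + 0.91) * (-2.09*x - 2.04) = -2.2154*x^5 - 9.0176*x^4 - 23.0141*x^3 - 26.0271*x^2 - 11.7551*x - 1.8564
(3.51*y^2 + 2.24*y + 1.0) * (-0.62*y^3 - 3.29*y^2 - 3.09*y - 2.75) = -2.1762*y^5 - 12.9367*y^4 - 18.8355*y^3 - 19.8641*y^2 - 9.25*y - 2.75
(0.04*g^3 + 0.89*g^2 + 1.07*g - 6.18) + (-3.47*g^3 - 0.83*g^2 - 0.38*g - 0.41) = -3.43*g^3 + 0.0600000000000001*g^2 + 0.69*g - 6.59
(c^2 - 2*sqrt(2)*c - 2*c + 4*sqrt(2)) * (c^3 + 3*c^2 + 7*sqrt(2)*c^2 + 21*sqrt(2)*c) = c^5 + c^4 + 5*sqrt(2)*c^4 - 34*c^3 + 5*sqrt(2)*c^3 - 30*sqrt(2)*c^2 - 28*c^2 + 168*c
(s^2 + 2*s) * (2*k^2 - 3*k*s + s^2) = 2*k^2*s^2 + 4*k^2*s - 3*k*s^3 - 6*k*s^2 + s^4 + 2*s^3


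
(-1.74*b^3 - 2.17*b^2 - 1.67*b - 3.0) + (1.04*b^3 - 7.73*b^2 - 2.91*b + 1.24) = -0.7*b^3 - 9.9*b^2 - 4.58*b - 1.76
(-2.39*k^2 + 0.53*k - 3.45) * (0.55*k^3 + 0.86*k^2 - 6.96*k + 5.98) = -1.3145*k^5 - 1.7639*k^4 + 15.1927*k^3 - 20.948*k^2 + 27.1814*k - 20.631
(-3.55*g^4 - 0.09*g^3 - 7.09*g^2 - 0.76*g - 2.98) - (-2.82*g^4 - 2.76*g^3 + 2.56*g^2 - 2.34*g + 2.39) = -0.73*g^4 + 2.67*g^3 - 9.65*g^2 + 1.58*g - 5.37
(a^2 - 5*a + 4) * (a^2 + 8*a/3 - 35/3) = a^4 - 7*a^3/3 - 21*a^2 + 69*a - 140/3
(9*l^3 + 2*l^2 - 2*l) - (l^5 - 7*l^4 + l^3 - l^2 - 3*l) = -l^5 + 7*l^4 + 8*l^3 + 3*l^2 + l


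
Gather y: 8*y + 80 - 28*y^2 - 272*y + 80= -28*y^2 - 264*y + 160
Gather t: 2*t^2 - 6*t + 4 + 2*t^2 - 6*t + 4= 4*t^2 - 12*t + 8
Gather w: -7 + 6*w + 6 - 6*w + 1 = 0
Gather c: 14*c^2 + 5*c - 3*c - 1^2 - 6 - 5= 14*c^2 + 2*c - 12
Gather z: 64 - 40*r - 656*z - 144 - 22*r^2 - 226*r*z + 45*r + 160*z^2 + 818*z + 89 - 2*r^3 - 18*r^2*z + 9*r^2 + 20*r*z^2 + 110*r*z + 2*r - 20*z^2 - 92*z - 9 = -2*r^3 - 13*r^2 + 7*r + z^2*(20*r + 140) + z*(-18*r^2 - 116*r + 70)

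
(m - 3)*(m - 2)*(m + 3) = m^3 - 2*m^2 - 9*m + 18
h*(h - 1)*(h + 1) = h^3 - h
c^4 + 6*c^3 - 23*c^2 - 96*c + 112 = (c - 4)*(c - 1)*(c + 4)*(c + 7)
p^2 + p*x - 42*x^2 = (p - 6*x)*(p + 7*x)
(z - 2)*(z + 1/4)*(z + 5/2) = z^3 + 3*z^2/4 - 39*z/8 - 5/4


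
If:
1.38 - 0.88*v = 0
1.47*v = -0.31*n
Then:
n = -7.44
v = 1.57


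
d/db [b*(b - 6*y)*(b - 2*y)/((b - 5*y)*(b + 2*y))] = (b^4 - 6*b^3*y - 18*b^2*y^2 + 160*b*y^3 - 120*y^4)/(b^4 - 6*b^3*y - 11*b^2*y^2 + 60*b*y^3 + 100*y^4)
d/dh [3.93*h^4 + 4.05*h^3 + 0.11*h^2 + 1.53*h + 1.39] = 15.72*h^3 + 12.15*h^2 + 0.22*h + 1.53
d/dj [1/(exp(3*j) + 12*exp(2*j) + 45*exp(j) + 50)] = 3*(-exp(2*j) - 8*exp(j) - 15)*exp(j)/(exp(3*j) + 12*exp(2*j) + 45*exp(j) + 50)^2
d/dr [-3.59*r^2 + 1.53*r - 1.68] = 1.53 - 7.18*r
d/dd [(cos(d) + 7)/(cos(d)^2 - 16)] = (cos(d)^2 + 14*cos(d) + 16)*sin(d)/(cos(d)^2 - 16)^2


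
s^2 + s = s*(s + 1)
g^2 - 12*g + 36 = (g - 6)^2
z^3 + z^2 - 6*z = z*(z - 2)*(z + 3)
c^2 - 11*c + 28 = (c - 7)*(c - 4)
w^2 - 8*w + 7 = (w - 7)*(w - 1)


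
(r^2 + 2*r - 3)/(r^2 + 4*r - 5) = (r + 3)/(r + 5)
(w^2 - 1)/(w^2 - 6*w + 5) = (w + 1)/(w - 5)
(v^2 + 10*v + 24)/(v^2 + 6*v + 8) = (v + 6)/(v + 2)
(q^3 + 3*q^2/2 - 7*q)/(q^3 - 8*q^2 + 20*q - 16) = q*(2*q + 7)/(2*(q^2 - 6*q + 8))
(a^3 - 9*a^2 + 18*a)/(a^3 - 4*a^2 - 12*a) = (a - 3)/(a + 2)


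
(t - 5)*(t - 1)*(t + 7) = t^3 + t^2 - 37*t + 35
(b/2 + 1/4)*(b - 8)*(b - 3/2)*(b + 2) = b^4/2 - 7*b^3/2 - 43*b^2/8 + 41*b/4 + 6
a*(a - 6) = a^2 - 6*a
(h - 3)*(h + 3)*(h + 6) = h^3 + 6*h^2 - 9*h - 54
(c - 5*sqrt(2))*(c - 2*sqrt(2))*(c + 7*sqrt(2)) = c^3 - 78*c + 140*sqrt(2)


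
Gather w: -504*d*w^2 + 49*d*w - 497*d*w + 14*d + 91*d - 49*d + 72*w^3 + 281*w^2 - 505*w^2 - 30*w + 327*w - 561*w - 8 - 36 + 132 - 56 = 56*d + 72*w^3 + w^2*(-504*d - 224) + w*(-448*d - 264) + 32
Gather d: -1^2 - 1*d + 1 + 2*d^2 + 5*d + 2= 2*d^2 + 4*d + 2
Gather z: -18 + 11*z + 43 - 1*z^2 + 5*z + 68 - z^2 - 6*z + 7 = -2*z^2 + 10*z + 100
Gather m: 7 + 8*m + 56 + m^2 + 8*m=m^2 + 16*m + 63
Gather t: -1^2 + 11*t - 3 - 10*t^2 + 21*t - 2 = -10*t^2 + 32*t - 6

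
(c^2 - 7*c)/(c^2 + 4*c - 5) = c*(c - 7)/(c^2 + 4*c - 5)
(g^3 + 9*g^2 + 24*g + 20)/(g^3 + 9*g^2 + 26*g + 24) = (g^2 + 7*g + 10)/(g^2 + 7*g + 12)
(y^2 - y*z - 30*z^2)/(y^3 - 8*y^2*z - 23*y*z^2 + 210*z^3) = 1/(y - 7*z)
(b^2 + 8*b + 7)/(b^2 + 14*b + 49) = (b + 1)/(b + 7)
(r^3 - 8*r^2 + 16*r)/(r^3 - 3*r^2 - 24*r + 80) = r/(r + 5)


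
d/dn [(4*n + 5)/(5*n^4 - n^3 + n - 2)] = (20*n^4 - 4*n^3 + 4*n - (4*n + 5)*(20*n^3 - 3*n^2 + 1) - 8)/(5*n^4 - n^3 + n - 2)^2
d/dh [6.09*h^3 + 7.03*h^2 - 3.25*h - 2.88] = 18.27*h^2 + 14.06*h - 3.25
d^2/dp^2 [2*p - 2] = 0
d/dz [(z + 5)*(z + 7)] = 2*z + 12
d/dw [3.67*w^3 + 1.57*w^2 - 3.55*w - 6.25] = 11.01*w^2 + 3.14*w - 3.55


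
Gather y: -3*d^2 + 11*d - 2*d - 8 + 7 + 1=-3*d^2 + 9*d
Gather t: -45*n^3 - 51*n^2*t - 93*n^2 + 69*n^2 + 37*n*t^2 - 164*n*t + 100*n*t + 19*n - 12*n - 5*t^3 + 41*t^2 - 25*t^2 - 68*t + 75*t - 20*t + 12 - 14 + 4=-45*n^3 - 24*n^2 + 7*n - 5*t^3 + t^2*(37*n + 16) + t*(-51*n^2 - 64*n - 13) + 2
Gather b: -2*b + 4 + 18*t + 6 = -2*b + 18*t + 10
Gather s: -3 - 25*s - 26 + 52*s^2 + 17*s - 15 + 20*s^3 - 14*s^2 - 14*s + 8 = 20*s^3 + 38*s^2 - 22*s - 36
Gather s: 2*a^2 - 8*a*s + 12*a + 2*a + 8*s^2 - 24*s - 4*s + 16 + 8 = 2*a^2 + 14*a + 8*s^2 + s*(-8*a - 28) + 24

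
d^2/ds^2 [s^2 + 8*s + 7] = 2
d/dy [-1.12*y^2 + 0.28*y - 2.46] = 0.28 - 2.24*y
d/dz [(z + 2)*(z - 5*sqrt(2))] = 2*z - 5*sqrt(2) + 2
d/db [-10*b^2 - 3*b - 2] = -20*b - 3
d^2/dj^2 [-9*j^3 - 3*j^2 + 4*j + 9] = -54*j - 6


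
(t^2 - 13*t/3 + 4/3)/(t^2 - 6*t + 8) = (t - 1/3)/(t - 2)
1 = 1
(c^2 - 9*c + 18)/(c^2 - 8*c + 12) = (c - 3)/(c - 2)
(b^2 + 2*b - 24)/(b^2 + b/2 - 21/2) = 2*(b^2 + 2*b - 24)/(2*b^2 + b - 21)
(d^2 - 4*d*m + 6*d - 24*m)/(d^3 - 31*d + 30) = (d - 4*m)/(d^2 - 6*d + 5)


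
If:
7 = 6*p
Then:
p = 7/6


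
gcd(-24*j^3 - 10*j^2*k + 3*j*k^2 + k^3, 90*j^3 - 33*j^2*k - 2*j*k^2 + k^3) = 3*j - k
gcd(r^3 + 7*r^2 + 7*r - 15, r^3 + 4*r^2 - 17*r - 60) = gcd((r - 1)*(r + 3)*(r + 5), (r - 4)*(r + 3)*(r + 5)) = r^2 + 8*r + 15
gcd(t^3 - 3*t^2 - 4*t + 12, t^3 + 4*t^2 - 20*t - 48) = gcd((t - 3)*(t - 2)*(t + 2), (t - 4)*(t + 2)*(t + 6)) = t + 2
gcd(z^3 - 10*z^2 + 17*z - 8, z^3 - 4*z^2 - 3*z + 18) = 1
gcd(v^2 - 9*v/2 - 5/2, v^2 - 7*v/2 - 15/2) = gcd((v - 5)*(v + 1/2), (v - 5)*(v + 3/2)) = v - 5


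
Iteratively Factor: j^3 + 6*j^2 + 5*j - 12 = (j - 1)*(j^2 + 7*j + 12) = (j - 1)*(j + 3)*(j + 4)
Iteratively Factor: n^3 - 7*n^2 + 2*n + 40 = (n + 2)*(n^2 - 9*n + 20) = (n - 5)*(n + 2)*(n - 4)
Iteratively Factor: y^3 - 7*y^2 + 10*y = (y - 2)*(y^2 - 5*y) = y*(y - 2)*(y - 5)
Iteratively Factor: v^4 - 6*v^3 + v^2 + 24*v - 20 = (v - 1)*(v^3 - 5*v^2 - 4*v + 20) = (v - 2)*(v - 1)*(v^2 - 3*v - 10) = (v - 2)*(v - 1)*(v + 2)*(v - 5)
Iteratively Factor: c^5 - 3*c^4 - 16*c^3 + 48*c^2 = (c)*(c^4 - 3*c^3 - 16*c^2 + 48*c) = c*(c + 4)*(c^3 - 7*c^2 + 12*c) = c*(c - 3)*(c + 4)*(c^2 - 4*c) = c^2*(c - 3)*(c + 4)*(c - 4)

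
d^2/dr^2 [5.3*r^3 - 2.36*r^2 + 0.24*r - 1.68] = 31.8*r - 4.72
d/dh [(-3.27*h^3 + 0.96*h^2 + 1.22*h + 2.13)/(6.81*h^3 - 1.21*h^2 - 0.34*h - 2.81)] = (-2.5809*h^4 - 14.3928*h^3 - 14.8*h^2 - 0.240600000000001*h - 2.704)/(46.3761*h^6 - 16.4802*h^5 - 3.1667*h^4 - 37.4494*h^3 + 6.9158*h^2 + 1.9108*h + 7.8961)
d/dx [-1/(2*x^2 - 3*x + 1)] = (4*x - 3)/(2*x^2 - 3*x + 1)^2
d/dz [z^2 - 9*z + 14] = 2*z - 9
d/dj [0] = 0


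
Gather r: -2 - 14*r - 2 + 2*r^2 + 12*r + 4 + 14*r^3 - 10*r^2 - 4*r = 14*r^3 - 8*r^2 - 6*r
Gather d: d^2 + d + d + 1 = d^2 + 2*d + 1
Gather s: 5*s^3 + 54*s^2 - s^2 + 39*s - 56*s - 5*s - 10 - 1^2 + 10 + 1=5*s^3 + 53*s^2 - 22*s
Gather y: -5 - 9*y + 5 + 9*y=0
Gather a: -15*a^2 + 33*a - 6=-15*a^2 + 33*a - 6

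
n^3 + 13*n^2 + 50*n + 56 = (n + 2)*(n + 4)*(n + 7)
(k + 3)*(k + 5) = k^2 + 8*k + 15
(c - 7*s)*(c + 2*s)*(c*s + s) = c^3*s - 5*c^2*s^2 + c^2*s - 14*c*s^3 - 5*c*s^2 - 14*s^3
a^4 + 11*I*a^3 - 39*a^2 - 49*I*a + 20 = (a + I)^2*(a + 4*I)*(a + 5*I)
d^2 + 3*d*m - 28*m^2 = (d - 4*m)*(d + 7*m)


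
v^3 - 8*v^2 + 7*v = v*(v - 7)*(v - 1)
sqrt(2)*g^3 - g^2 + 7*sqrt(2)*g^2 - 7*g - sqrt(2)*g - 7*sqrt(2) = (g + 7)*(g - sqrt(2))*(sqrt(2)*g + 1)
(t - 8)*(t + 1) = t^2 - 7*t - 8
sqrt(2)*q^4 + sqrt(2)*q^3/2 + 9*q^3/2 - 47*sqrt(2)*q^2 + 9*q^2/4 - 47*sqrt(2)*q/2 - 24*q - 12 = (q + 1/2)*(q - 4*sqrt(2))*(q + 6*sqrt(2))*(sqrt(2)*q + 1/2)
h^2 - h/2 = h*(h - 1/2)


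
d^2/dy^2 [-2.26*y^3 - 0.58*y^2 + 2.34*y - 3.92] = -13.56*y - 1.16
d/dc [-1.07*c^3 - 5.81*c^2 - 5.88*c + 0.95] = -3.21*c^2 - 11.62*c - 5.88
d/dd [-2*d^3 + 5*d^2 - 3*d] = -6*d^2 + 10*d - 3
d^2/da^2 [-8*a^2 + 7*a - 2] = -16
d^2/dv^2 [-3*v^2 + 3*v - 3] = -6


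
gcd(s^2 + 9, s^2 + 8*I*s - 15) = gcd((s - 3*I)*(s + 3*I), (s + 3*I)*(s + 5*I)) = s + 3*I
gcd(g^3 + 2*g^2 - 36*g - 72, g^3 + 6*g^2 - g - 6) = g + 6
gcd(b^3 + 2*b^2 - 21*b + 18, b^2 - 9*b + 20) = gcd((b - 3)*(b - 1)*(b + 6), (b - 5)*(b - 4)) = 1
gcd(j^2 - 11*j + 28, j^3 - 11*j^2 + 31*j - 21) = j - 7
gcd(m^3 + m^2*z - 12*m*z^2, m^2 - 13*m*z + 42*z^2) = 1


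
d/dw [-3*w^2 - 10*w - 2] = -6*w - 10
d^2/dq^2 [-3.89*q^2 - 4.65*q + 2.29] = -7.78000000000000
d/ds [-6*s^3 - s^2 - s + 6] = -18*s^2 - 2*s - 1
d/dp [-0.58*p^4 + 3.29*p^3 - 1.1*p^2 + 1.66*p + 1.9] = -2.32*p^3 + 9.87*p^2 - 2.2*p + 1.66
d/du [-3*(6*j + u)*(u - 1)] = -18*j - 6*u + 3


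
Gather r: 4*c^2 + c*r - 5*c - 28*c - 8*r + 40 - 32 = 4*c^2 - 33*c + r*(c - 8) + 8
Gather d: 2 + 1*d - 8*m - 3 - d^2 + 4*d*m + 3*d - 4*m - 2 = -d^2 + d*(4*m + 4) - 12*m - 3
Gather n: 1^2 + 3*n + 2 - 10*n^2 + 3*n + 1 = -10*n^2 + 6*n + 4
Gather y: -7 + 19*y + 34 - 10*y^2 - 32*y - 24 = -10*y^2 - 13*y + 3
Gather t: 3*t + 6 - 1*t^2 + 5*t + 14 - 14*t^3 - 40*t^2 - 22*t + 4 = -14*t^3 - 41*t^2 - 14*t + 24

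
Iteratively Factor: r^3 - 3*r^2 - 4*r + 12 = (r - 2)*(r^2 - r - 6) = (r - 2)*(r + 2)*(r - 3)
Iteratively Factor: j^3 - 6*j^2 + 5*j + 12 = (j - 4)*(j^2 - 2*j - 3) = (j - 4)*(j - 3)*(j + 1)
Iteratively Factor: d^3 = (d)*(d^2) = d^2*(d)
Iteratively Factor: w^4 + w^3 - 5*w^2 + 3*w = (w)*(w^3 + w^2 - 5*w + 3) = w*(w + 3)*(w^2 - 2*w + 1) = w*(w - 1)*(w + 3)*(w - 1)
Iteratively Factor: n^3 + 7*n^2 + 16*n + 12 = (n + 2)*(n^2 + 5*n + 6) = (n + 2)^2*(n + 3)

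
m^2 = m^2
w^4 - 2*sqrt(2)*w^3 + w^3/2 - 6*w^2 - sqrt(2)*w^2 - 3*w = w*(w + 1/2)*(w - 3*sqrt(2))*(w + sqrt(2))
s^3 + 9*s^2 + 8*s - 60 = (s - 2)*(s + 5)*(s + 6)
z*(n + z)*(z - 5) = n*z^2 - 5*n*z + z^3 - 5*z^2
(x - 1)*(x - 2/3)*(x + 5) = x^3 + 10*x^2/3 - 23*x/3 + 10/3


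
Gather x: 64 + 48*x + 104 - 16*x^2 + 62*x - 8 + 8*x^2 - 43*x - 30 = -8*x^2 + 67*x + 130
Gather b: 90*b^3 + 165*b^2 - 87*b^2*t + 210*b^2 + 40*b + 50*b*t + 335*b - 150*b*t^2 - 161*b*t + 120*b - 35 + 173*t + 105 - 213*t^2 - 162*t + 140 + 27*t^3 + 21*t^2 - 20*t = 90*b^3 + b^2*(375 - 87*t) + b*(-150*t^2 - 111*t + 495) + 27*t^3 - 192*t^2 - 9*t + 210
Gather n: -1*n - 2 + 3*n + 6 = 2*n + 4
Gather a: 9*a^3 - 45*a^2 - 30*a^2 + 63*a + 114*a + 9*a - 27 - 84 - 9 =9*a^3 - 75*a^2 + 186*a - 120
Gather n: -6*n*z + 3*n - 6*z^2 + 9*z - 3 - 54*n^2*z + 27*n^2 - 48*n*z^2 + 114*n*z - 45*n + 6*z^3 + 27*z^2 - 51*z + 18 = n^2*(27 - 54*z) + n*(-48*z^2 + 108*z - 42) + 6*z^3 + 21*z^2 - 42*z + 15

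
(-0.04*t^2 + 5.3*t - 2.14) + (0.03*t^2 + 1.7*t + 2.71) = -0.01*t^2 + 7.0*t + 0.57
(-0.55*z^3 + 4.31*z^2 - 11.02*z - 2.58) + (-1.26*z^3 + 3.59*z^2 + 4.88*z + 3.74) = -1.81*z^3 + 7.9*z^2 - 6.14*z + 1.16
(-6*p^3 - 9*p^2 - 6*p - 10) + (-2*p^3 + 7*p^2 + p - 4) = -8*p^3 - 2*p^2 - 5*p - 14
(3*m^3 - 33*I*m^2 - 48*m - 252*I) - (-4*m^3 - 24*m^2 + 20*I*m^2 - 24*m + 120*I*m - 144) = 7*m^3 + 24*m^2 - 53*I*m^2 - 24*m - 120*I*m + 144 - 252*I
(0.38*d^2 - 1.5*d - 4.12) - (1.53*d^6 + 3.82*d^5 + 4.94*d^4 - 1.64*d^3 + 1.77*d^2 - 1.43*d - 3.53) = -1.53*d^6 - 3.82*d^5 - 4.94*d^4 + 1.64*d^3 - 1.39*d^2 - 0.0700000000000001*d - 0.59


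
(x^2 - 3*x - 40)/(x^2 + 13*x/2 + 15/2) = 2*(x - 8)/(2*x + 3)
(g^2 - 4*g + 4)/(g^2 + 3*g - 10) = (g - 2)/(g + 5)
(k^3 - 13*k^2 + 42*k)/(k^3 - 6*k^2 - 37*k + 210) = k*(k - 6)/(k^2 + k - 30)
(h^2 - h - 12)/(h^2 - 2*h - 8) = (h + 3)/(h + 2)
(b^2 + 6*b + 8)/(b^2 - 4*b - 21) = (b^2 + 6*b + 8)/(b^2 - 4*b - 21)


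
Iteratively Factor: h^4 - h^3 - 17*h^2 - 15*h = (h + 3)*(h^3 - 4*h^2 - 5*h) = h*(h + 3)*(h^2 - 4*h - 5) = h*(h - 5)*(h + 3)*(h + 1)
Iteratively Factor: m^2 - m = (m - 1)*(m)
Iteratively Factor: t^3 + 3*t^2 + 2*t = (t + 2)*(t^2 + t) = t*(t + 2)*(t + 1)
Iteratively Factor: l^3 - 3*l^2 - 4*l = (l - 4)*(l^2 + l) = l*(l - 4)*(l + 1)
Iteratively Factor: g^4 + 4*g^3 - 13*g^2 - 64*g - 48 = (g - 4)*(g^3 + 8*g^2 + 19*g + 12) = (g - 4)*(g + 4)*(g^2 + 4*g + 3) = (g - 4)*(g + 3)*(g + 4)*(g + 1)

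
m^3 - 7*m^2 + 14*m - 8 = (m - 4)*(m - 2)*(m - 1)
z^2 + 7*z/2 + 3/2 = (z + 1/2)*(z + 3)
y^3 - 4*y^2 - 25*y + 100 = (y - 5)*(y - 4)*(y + 5)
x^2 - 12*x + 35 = (x - 7)*(x - 5)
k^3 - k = k*(k - 1)*(k + 1)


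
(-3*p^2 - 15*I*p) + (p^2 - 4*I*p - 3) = -2*p^2 - 19*I*p - 3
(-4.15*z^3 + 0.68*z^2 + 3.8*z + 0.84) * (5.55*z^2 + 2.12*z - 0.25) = -23.0325*z^5 - 5.024*z^4 + 23.5691*z^3 + 12.548*z^2 + 0.8308*z - 0.21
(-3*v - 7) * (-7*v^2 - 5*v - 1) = 21*v^3 + 64*v^2 + 38*v + 7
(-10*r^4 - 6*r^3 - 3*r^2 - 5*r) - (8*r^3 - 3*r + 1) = -10*r^4 - 14*r^3 - 3*r^2 - 2*r - 1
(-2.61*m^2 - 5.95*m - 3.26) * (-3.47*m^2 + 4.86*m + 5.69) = 9.0567*m^4 + 7.9619*m^3 - 32.4557*m^2 - 49.6991*m - 18.5494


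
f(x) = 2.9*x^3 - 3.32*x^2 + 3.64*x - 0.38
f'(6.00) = 277.00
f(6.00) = 528.34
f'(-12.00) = 1336.12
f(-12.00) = -5533.34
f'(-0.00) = 3.64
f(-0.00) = -0.38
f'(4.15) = 125.92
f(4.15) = 164.82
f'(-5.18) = 271.48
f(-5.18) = -511.40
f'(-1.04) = 19.96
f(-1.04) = -11.02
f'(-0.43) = 8.10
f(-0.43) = -2.79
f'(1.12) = 7.12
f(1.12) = 3.61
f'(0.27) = 2.48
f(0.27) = 0.42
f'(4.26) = 133.24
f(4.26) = 179.07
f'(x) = 8.7*x^2 - 6.64*x + 3.64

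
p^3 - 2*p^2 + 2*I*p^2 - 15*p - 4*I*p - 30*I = (p - 5)*(p + 3)*(p + 2*I)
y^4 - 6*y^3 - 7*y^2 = y^2*(y - 7)*(y + 1)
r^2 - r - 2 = (r - 2)*(r + 1)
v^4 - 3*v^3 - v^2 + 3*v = v*(v - 3)*(v - 1)*(v + 1)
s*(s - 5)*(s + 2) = s^3 - 3*s^2 - 10*s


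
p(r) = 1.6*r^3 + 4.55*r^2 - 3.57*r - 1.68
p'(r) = 4.8*r^2 + 9.1*r - 3.57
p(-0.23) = -0.64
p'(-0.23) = -5.41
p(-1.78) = 10.07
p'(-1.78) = -4.56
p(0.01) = -1.72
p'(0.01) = -3.48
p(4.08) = 168.16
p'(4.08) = 113.46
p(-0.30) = -0.24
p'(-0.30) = -5.87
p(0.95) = 0.41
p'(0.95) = 9.41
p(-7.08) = -316.16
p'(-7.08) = 172.61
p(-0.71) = 2.58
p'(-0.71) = -7.61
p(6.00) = 486.30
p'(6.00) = 223.83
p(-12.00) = -2068.44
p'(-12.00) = 578.43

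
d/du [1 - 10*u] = -10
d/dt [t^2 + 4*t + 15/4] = 2*t + 4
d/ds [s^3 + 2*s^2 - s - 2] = 3*s^2 + 4*s - 1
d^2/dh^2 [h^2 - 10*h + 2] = 2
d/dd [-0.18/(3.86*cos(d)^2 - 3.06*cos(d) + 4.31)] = (0.5508 - 1.3896*cos(d))*sin(d)/(3.86*cos(d)^2 - 3.06*cos(d) + 4.31)^2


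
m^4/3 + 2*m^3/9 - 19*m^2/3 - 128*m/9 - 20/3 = (m/3 + 1)*(m - 5)*(m + 2/3)*(m + 2)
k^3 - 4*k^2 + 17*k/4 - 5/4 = (k - 5/2)*(k - 1)*(k - 1/2)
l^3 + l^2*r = l^2*(l + r)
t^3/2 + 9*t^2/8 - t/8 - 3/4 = (t/2 + 1)*(t - 3/4)*(t + 1)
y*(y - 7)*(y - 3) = y^3 - 10*y^2 + 21*y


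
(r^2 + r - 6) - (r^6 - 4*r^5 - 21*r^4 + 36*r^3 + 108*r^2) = -r^6 + 4*r^5 + 21*r^4 - 36*r^3 - 107*r^2 + r - 6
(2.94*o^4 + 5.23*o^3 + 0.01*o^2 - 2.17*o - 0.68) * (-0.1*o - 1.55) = -0.294*o^5 - 5.08*o^4 - 8.1075*o^3 + 0.2015*o^2 + 3.4315*o + 1.054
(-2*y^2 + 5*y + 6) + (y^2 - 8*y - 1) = -y^2 - 3*y + 5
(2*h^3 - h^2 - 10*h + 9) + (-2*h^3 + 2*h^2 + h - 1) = h^2 - 9*h + 8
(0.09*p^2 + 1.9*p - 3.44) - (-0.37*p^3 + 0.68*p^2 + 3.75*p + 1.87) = 0.37*p^3 - 0.59*p^2 - 1.85*p - 5.31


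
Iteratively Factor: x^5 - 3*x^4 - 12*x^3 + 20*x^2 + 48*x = (x + 2)*(x^4 - 5*x^3 - 2*x^2 + 24*x) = (x + 2)^2*(x^3 - 7*x^2 + 12*x) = (x - 4)*(x + 2)^2*(x^2 - 3*x) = (x - 4)*(x - 3)*(x + 2)^2*(x)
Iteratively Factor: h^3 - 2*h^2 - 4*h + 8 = (h - 2)*(h^2 - 4) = (h - 2)^2*(h + 2)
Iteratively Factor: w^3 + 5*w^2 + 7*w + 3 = (w + 1)*(w^2 + 4*w + 3) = (w + 1)^2*(w + 3)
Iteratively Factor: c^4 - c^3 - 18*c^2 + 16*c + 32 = (c - 4)*(c^3 + 3*c^2 - 6*c - 8) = (c - 4)*(c + 1)*(c^2 + 2*c - 8) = (c - 4)*(c - 2)*(c + 1)*(c + 4)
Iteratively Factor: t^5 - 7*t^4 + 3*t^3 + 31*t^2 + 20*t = (t + 1)*(t^4 - 8*t^3 + 11*t^2 + 20*t) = (t - 4)*(t + 1)*(t^3 - 4*t^2 - 5*t) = (t - 4)*(t + 1)^2*(t^2 - 5*t) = t*(t - 4)*(t + 1)^2*(t - 5)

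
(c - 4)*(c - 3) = c^2 - 7*c + 12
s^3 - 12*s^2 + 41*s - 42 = (s - 7)*(s - 3)*(s - 2)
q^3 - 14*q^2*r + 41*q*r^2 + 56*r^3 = (q - 8*r)*(q - 7*r)*(q + r)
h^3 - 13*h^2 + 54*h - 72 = (h - 6)*(h - 4)*(h - 3)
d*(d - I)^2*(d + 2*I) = d^4 + 3*d^2 - 2*I*d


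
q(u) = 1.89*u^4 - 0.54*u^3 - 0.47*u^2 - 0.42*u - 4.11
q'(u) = 7.56*u^3 - 1.62*u^2 - 0.94*u - 0.42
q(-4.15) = 588.74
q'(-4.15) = -564.76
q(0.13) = -4.17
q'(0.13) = -0.55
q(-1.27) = 1.69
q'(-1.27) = -17.32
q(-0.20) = -4.04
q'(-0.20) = -0.36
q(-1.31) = 2.41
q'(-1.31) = -18.96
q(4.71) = 857.20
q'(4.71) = 749.14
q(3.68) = 307.69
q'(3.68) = 350.94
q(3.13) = 154.81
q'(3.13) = 212.59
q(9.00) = 11960.67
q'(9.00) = 5371.14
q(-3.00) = 160.59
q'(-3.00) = -216.30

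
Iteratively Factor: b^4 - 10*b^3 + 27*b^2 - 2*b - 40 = (b + 1)*(b^3 - 11*b^2 + 38*b - 40) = (b - 5)*(b + 1)*(b^2 - 6*b + 8) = (b - 5)*(b - 2)*(b + 1)*(b - 4)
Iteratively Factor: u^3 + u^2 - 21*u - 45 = (u + 3)*(u^2 - 2*u - 15) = (u - 5)*(u + 3)*(u + 3)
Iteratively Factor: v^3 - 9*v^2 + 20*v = (v - 5)*(v^2 - 4*v) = (v - 5)*(v - 4)*(v)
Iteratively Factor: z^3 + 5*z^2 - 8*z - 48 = (z + 4)*(z^2 + z - 12) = (z - 3)*(z + 4)*(z + 4)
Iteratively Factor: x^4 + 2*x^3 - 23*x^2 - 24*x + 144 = (x - 3)*(x^3 + 5*x^2 - 8*x - 48) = (x - 3)*(x + 4)*(x^2 + x - 12) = (x - 3)^2*(x + 4)*(x + 4)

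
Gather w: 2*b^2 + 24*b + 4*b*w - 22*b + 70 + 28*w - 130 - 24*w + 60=2*b^2 + 2*b + w*(4*b + 4)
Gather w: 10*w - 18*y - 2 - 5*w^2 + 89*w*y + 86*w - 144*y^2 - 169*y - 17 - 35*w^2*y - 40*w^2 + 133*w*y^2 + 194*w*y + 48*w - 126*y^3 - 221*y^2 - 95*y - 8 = w^2*(-35*y - 45) + w*(133*y^2 + 283*y + 144) - 126*y^3 - 365*y^2 - 282*y - 27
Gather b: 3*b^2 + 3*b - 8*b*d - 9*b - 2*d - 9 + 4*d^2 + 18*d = 3*b^2 + b*(-8*d - 6) + 4*d^2 + 16*d - 9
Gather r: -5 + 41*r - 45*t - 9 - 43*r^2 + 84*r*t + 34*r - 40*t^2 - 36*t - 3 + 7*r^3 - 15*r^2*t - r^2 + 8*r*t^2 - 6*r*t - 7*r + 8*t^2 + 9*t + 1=7*r^3 + r^2*(-15*t - 44) + r*(8*t^2 + 78*t + 68) - 32*t^2 - 72*t - 16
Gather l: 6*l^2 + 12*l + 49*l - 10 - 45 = 6*l^2 + 61*l - 55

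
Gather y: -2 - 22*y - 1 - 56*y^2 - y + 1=-56*y^2 - 23*y - 2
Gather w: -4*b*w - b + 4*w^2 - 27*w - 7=-b + 4*w^2 + w*(-4*b - 27) - 7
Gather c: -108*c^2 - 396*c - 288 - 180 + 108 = -108*c^2 - 396*c - 360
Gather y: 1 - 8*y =1 - 8*y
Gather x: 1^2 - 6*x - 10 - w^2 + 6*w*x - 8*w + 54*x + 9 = -w^2 - 8*w + x*(6*w + 48)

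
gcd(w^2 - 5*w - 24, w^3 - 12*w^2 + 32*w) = w - 8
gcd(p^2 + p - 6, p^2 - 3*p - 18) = p + 3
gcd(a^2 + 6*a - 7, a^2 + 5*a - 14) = a + 7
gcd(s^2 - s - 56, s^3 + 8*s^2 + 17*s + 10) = 1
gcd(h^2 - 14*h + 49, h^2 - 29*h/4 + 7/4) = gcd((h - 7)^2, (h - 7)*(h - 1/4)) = h - 7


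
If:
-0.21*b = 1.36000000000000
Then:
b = -6.48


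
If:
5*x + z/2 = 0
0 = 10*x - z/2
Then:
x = 0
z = 0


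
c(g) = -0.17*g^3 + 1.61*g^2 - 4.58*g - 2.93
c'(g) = -0.51*g^2 + 3.22*g - 4.58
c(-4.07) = 53.84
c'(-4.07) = -26.13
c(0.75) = -5.53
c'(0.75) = -2.45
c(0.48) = -4.78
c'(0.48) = -3.15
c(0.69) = -5.38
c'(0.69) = -2.60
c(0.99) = -6.05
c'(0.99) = -1.89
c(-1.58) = 9.00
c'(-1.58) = -10.94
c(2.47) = -6.98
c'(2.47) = 0.26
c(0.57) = -5.05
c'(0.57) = -2.91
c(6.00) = -9.17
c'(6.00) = -3.62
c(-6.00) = 119.23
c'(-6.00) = -42.26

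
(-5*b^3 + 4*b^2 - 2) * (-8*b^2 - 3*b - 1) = 40*b^5 - 17*b^4 - 7*b^3 + 12*b^2 + 6*b + 2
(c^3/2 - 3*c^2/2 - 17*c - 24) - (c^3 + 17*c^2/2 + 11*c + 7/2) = -c^3/2 - 10*c^2 - 28*c - 55/2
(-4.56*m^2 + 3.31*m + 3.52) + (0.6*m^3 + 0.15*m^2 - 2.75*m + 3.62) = 0.6*m^3 - 4.41*m^2 + 0.56*m + 7.14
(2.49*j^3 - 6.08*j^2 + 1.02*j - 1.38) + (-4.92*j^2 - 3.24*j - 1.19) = 2.49*j^3 - 11.0*j^2 - 2.22*j - 2.57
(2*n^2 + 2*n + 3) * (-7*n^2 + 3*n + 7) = -14*n^4 - 8*n^3 - n^2 + 23*n + 21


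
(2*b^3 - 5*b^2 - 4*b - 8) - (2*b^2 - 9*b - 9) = 2*b^3 - 7*b^2 + 5*b + 1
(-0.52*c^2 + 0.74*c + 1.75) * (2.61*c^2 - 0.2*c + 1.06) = -1.3572*c^4 + 2.0354*c^3 + 3.8683*c^2 + 0.4344*c + 1.855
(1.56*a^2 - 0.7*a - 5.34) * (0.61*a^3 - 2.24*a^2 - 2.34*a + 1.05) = 0.9516*a^5 - 3.9214*a^4 - 5.3398*a^3 + 15.2376*a^2 + 11.7606*a - 5.607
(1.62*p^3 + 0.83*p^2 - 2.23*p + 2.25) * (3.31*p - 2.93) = 5.3622*p^4 - 1.9993*p^3 - 9.8132*p^2 + 13.9814*p - 6.5925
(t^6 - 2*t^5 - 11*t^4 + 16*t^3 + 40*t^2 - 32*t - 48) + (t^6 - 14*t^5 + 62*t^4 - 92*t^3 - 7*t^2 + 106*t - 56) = 2*t^6 - 16*t^5 + 51*t^4 - 76*t^3 + 33*t^2 + 74*t - 104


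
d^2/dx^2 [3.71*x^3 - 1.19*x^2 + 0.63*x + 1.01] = 22.26*x - 2.38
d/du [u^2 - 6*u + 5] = 2*u - 6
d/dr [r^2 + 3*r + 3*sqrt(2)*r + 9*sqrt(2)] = 2*r + 3 + 3*sqrt(2)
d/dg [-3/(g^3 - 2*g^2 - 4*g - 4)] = 3*(3*g^2 - 4*g - 4)/(-g^3 + 2*g^2 + 4*g + 4)^2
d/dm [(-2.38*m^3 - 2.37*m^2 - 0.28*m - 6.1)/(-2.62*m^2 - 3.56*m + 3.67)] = (6.2356*m^4 + 16.9456*m^3 - 18.5002*m^2 - 49.3598*m - 22.7436)/(6.8644*m^4 + 18.6544*m^3 - 6.5572*m^2 - 26.1304*m + 13.4689)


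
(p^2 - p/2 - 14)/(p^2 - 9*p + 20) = (p + 7/2)/(p - 5)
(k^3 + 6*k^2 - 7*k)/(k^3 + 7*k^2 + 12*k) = (k^2 + 6*k - 7)/(k^2 + 7*k + 12)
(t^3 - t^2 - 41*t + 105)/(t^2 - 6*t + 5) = (t^2 + 4*t - 21)/(t - 1)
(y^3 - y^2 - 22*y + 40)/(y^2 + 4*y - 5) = (y^2 - 6*y + 8)/(y - 1)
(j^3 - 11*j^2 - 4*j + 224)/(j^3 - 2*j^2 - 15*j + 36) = (j^2 - 15*j + 56)/(j^2 - 6*j + 9)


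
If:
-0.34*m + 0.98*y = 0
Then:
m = 2.88235294117647*y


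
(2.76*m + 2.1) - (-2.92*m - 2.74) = 5.68*m + 4.84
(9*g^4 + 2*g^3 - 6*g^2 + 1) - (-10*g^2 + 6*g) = 9*g^4 + 2*g^3 + 4*g^2 - 6*g + 1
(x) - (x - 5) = 5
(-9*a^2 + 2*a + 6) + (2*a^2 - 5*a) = -7*a^2 - 3*a + 6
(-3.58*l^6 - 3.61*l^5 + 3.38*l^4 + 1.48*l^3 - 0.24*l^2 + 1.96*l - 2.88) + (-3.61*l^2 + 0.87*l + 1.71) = -3.58*l^6 - 3.61*l^5 + 3.38*l^4 + 1.48*l^3 - 3.85*l^2 + 2.83*l - 1.17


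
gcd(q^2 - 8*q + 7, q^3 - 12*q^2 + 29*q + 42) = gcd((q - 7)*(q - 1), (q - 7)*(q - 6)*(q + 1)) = q - 7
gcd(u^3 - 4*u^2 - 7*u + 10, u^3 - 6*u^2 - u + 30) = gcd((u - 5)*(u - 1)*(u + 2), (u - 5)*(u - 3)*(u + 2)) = u^2 - 3*u - 10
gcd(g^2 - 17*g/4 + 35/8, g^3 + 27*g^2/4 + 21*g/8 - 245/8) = g - 7/4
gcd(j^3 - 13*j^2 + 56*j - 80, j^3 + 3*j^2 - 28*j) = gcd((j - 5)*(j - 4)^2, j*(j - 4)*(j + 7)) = j - 4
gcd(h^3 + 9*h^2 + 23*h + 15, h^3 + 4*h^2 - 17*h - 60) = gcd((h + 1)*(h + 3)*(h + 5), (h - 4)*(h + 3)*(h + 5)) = h^2 + 8*h + 15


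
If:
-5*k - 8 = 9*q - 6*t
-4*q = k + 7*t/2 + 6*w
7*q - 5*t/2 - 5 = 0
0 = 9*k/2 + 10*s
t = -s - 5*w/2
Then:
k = -5185/2151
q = 6575/6453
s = 1037/956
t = 5504/6453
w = -10003/12906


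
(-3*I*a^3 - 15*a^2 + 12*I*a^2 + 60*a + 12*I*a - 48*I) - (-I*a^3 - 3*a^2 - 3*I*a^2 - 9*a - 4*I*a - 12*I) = -2*I*a^3 - 12*a^2 + 15*I*a^2 + 69*a + 16*I*a - 36*I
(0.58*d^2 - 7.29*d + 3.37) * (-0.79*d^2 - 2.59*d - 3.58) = -0.4582*d^4 + 4.2569*d^3 + 14.1424*d^2 + 17.3699*d - 12.0646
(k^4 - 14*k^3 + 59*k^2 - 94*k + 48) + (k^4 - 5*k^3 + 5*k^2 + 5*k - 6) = 2*k^4 - 19*k^3 + 64*k^2 - 89*k + 42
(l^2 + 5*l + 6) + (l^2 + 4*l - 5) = 2*l^2 + 9*l + 1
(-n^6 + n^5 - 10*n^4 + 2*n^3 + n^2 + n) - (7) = -n^6 + n^5 - 10*n^4 + 2*n^3 + n^2 + n - 7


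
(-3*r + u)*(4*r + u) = -12*r^2 + r*u + u^2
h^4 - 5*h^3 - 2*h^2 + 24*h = h*(h - 4)*(h - 3)*(h + 2)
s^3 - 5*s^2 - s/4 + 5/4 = (s - 5)*(s - 1/2)*(s + 1/2)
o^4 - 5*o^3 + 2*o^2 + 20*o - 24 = (o - 3)*(o - 2)^2*(o + 2)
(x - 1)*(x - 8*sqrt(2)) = x^2 - 8*sqrt(2)*x - x + 8*sqrt(2)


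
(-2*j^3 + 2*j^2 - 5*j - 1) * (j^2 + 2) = -2*j^5 + 2*j^4 - 9*j^3 + 3*j^2 - 10*j - 2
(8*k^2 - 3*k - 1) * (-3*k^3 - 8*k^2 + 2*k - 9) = -24*k^5 - 55*k^4 + 43*k^3 - 70*k^2 + 25*k + 9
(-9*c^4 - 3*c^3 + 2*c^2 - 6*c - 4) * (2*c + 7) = -18*c^5 - 69*c^4 - 17*c^3 + 2*c^2 - 50*c - 28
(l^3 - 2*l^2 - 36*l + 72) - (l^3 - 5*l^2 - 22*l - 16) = 3*l^2 - 14*l + 88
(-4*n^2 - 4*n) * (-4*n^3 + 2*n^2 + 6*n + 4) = 16*n^5 + 8*n^4 - 32*n^3 - 40*n^2 - 16*n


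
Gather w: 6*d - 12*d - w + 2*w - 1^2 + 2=-6*d + w + 1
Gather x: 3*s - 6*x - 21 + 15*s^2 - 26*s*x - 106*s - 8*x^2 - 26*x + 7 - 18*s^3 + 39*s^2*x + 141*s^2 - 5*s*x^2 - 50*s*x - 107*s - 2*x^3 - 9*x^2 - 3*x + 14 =-18*s^3 + 156*s^2 - 210*s - 2*x^3 + x^2*(-5*s - 17) + x*(39*s^2 - 76*s - 35)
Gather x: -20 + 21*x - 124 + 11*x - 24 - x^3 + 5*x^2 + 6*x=-x^3 + 5*x^2 + 38*x - 168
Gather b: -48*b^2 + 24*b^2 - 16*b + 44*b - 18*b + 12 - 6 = -24*b^2 + 10*b + 6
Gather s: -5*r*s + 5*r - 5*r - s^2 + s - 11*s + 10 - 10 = -s^2 + s*(-5*r - 10)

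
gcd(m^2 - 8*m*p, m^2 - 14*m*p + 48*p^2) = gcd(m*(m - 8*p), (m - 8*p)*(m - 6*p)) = -m + 8*p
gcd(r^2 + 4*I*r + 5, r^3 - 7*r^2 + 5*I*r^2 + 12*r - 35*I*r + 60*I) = r + 5*I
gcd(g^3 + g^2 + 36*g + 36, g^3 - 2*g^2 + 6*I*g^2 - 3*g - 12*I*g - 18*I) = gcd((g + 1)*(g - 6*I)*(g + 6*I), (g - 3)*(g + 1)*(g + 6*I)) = g^2 + g*(1 + 6*I) + 6*I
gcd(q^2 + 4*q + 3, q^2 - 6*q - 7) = q + 1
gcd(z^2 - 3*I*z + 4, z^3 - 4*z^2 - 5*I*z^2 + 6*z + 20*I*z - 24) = z + I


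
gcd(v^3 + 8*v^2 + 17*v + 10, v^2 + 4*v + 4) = v + 2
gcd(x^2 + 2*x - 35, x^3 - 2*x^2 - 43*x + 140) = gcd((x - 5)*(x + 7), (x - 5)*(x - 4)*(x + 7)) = x^2 + 2*x - 35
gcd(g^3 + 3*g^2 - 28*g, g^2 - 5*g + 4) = g - 4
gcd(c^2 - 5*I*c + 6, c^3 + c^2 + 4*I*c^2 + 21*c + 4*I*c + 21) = 1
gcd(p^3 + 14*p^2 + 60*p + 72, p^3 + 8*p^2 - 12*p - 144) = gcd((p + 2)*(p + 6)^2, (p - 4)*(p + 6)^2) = p^2 + 12*p + 36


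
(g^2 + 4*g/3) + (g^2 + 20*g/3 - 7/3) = 2*g^2 + 8*g - 7/3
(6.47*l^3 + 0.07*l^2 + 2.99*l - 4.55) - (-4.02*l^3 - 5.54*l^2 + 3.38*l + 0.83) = 10.49*l^3 + 5.61*l^2 - 0.39*l - 5.38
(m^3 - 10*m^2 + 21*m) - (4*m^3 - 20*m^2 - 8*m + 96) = -3*m^3 + 10*m^2 + 29*m - 96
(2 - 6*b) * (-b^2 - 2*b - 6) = 6*b^3 + 10*b^2 + 32*b - 12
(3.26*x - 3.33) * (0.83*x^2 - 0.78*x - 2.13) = 2.7058*x^3 - 5.3067*x^2 - 4.3464*x + 7.0929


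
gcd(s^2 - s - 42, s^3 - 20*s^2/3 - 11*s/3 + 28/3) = s - 7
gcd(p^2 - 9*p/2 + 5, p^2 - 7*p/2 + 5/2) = p - 5/2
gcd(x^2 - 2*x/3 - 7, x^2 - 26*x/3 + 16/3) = 1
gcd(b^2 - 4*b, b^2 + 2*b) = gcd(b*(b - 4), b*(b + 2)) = b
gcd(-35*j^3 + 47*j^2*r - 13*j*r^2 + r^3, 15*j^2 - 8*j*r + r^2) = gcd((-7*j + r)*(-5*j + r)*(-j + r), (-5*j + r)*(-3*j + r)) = -5*j + r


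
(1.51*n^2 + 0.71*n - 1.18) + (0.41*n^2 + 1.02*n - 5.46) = 1.92*n^2 + 1.73*n - 6.64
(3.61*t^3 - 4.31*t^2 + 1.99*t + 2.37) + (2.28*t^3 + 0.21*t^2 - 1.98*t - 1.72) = 5.89*t^3 - 4.1*t^2 + 0.01*t + 0.65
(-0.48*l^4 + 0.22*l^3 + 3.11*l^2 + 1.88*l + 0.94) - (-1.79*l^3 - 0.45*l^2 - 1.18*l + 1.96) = -0.48*l^4 + 2.01*l^3 + 3.56*l^2 + 3.06*l - 1.02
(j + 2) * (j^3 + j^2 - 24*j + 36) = j^4 + 3*j^3 - 22*j^2 - 12*j + 72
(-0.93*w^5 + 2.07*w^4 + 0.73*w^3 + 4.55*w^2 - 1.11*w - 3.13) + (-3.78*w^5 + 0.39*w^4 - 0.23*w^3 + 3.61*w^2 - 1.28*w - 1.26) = -4.71*w^5 + 2.46*w^4 + 0.5*w^3 + 8.16*w^2 - 2.39*w - 4.39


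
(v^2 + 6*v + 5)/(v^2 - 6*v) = (v^2 + 6*v + 5)/(v*(v - 6))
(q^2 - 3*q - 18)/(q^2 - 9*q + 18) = (q + 3)/(q - 3)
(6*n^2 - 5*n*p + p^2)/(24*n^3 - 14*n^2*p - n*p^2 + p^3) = 1/(4*n + p)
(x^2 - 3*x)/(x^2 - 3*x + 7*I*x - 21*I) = x/(x + 7*I)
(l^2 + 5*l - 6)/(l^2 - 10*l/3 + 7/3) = 3*(l + 6)/(3*l - 7)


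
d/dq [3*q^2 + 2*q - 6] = 6*q + 2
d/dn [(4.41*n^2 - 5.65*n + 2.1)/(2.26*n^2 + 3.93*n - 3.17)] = (30.1003*n^2 - 37.4514*n + 9.6575)/(5.1076*n^4 + 17.7636*n^3 + 1.1165*n^2 - 24.9162*n + 10.0489)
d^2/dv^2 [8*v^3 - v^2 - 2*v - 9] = 48*v - 2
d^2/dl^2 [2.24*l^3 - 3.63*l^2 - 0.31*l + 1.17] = 13.44*l - 7.26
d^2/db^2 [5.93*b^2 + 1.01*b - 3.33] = 11.8600000000000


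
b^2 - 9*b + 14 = (b - 7)*(b - 2)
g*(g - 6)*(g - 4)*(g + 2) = g^4 - 8*g^3 + 4*g^2 + 48*g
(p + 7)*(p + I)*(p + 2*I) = p^3 + 7*p^2 + 3*I*p^2 - 2*p + 21*I*p - 14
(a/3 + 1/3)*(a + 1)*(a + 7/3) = a^3/3 + 13*a^2/9 + 17*a/9 + 7/9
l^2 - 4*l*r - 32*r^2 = (l - 8*r)*(l + 4*r)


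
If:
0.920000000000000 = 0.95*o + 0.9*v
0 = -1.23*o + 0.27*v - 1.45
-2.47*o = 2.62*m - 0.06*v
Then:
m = 0.77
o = -0.77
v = 1.84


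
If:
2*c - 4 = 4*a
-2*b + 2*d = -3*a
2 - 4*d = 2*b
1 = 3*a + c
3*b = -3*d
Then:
No Solution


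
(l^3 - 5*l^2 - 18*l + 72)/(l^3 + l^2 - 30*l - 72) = (l - 3)/(l + 3)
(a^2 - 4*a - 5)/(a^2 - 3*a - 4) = (a - 5)/(a - 4)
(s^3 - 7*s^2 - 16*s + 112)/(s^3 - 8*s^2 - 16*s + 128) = (s - 7)/(s - 8)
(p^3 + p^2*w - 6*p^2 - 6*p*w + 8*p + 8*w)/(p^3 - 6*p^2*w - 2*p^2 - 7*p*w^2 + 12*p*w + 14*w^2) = (p - 4)/(p - 7*w)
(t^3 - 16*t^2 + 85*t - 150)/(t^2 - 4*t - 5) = (t^2 - 11*t + 30)/(t + 1)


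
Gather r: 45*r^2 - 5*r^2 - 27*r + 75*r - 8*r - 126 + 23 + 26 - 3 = 40*r^2 + 40*r - 80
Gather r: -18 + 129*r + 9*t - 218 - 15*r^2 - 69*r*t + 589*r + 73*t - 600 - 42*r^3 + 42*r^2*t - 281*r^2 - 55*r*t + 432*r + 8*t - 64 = -42*r^3 + r^2*(42*t - 296) + r*(1150 - 124*t) + 90*t - 900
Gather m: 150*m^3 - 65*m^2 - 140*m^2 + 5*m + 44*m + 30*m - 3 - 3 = 150*m^3 - 205*m^2 + 79*m - 6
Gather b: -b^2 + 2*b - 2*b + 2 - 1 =1 - b^2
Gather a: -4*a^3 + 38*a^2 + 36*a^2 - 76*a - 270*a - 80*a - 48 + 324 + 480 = -4*a^3 + 74*a^2 - 426*a + 756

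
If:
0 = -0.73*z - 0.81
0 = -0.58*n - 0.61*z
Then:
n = 1.17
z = -1.11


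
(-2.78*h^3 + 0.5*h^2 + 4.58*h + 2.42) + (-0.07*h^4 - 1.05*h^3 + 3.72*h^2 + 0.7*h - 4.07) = -0.07*h^4 - 3.83*h^3 + 4.22*h^2 + 5.28*h - 1.65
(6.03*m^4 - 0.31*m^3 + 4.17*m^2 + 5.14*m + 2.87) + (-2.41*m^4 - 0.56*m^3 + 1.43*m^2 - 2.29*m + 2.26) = 3.62*m^4 - 0.87*m^3 + 5.6*m^2 + 2.85*m + 5.13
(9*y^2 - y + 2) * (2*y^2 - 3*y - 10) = 18*y^4 - 29*y^3 - 83*y^2 + 4*y - 20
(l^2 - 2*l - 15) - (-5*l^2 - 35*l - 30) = 6*l^2 + 33*l + 15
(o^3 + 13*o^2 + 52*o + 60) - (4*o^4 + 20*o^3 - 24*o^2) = -4*o^4 - 19*o^3 + 37*o^2 + 52*o + 60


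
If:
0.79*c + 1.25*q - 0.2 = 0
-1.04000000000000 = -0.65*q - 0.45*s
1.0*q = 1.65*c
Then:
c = 0.07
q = 0.12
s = 2.14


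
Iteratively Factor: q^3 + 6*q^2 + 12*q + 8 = (q + 2)*(q^2 + 4*q + 4) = (q + 2)^2*(q + 2)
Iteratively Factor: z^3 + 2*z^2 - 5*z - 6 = (z - 2)*(z^2 + 4*z + 3) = (z - 2)*(z + 1)*(z + 3)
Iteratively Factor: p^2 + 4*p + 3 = (p + 1)*(p + 3)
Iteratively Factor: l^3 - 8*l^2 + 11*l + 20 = (l - 4)*(l^2 - 4*l - 5) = (l - 5)*(l - 4)*(l + 1)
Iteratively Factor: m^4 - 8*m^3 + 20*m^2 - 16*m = (m - 2)*(m^3 - 6*m^2 + 8*m) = m*(m - 2)*(m^2 - 6*m + 8) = m*(m - 2)^2*(m - 4)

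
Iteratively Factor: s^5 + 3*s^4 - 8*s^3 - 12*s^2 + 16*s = (s + 4)*(s^4 - s^3 - 4*s^2 + 4*s) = (s + 2)*(s + 4)*(s^3 - 3*s^2 + 2*s) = (s - 2)*(s + 2)*(s + 4)*(s^2 - s) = (s - 2)*(s - 1)*(s + 2)*(s + 4)*(s)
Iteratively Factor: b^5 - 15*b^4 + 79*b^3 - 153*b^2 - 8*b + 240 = (b - 5)*(b^4 - 10*b^3 + 29*b^2 - 8*b - 48) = (b - 5)*(b - 3)*(b^3 - 7*b^2 + 8*b + 16) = (b - 5)*(b - 4)*(b - 3)*(b^2 - 3*b - 4) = (b - 5)*(b - 4)*(b - 3)*(b + 1)*(b - 4)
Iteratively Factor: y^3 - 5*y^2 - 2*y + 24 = (y + 2)*(y^2 - 7*y + 12) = (y - 3)*(y + 2)*(y - 4)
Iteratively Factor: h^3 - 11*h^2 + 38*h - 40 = (h - 2)*(h^2 - 9*h + 20) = (h - 4)*(h - 2)*(h - 5)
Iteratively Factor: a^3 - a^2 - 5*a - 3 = (a + 1)*(a^2 - 2*a - 3) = (a - 3)*(a + 1)*(a + 1)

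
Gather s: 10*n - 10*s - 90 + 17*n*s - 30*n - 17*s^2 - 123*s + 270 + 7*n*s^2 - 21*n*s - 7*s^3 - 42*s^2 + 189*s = -20*n - 7*s^3 + s^2*(7*n - 59) + s*(56 - 4*n) + 180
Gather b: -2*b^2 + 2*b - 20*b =-2*b^2 - 18*b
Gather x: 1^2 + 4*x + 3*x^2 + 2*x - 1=3*x^2 + 6*x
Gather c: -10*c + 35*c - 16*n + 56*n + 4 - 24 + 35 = 25*c + 40*n + 15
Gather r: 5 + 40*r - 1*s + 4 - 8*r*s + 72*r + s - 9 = r*(112 - 8*s)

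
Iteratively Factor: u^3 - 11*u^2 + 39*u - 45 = (u - 5)*(u^2 - 6*u + 9) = (u - 5)*(u - 3)*(u - 3)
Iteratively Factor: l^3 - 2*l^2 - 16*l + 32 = (l - 4)*(l^2 + 2*l - 8) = (l - 4)*(l + 4)*(l - 2)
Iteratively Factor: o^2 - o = (o)*(o - 1)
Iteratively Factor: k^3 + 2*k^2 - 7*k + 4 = (k - 1)*(k^2 + 3*k - 4) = (k - 1)^2*(k + 4)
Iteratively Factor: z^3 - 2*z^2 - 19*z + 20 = (z + 4)*(z^2 - 6*z + 5) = (z - 1)*(z + 4)*(z - 5)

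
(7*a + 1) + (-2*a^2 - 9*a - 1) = -2*a^2 - 2*a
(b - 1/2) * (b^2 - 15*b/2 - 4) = b^3 - 8*b^2 - b/4 + 2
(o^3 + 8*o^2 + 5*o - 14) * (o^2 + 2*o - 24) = o^5 + 10*o^4 - 3*o^3 - 196*o^2 - 148*o + 336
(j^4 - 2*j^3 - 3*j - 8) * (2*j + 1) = 2*j^5 - 3*j^4 - 2*j^3 - 6*j^2 - 19*j - 8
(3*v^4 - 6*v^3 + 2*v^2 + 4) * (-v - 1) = -3*v^5 + 3*v^4 + 4*v^3 - 2*v^2 - 4*v - 4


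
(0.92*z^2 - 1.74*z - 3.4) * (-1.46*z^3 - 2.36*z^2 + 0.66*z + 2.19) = -1.3432*z^5 + 0.3692*z^4 + 9.6776*z^3 + 8.8904*z^2 - 6.0546*z - 7.446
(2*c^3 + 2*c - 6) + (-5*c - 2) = 2*c^3 - 3*c - 8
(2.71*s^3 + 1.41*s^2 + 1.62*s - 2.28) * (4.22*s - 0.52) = 11.4362*s^4 + 4.541*s^3 + 6.1032*s^2 - 10.464*s + 1.1856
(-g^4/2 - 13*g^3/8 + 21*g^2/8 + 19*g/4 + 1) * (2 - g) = g^5/2 + 5*g^4/8 - 47*g^3/8 + g^2/2 + 17*g/2 + 2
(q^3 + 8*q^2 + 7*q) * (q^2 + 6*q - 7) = q^5 + 14*q^4 + 48*q^3 - 14*q^2 - 49*q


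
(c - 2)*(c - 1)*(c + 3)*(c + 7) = c^4 + 7*c^3 - 7*c^2 - 43*c + 42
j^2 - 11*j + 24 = (j - 8)*(j - 3)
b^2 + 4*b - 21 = (b - 3)*(b + 7)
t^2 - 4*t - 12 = (t - 6)*(t + 2)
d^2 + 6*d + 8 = (d + 2)*(d + 4)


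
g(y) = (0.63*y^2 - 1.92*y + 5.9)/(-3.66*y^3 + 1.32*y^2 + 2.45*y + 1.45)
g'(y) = (1.26*y - 1.92)/(-3.66*y^3 + 1.32*y^2 + 2.45*y + 1.45) + (0.63*y^2 - 1.92*y + 5.9)*(10.98*y^2 - 2.64*y - 2.45)/(-3.66*y^3 + 1.32*y^2 + 2.45*y + 1.45)^2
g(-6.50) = 0.04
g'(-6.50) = 0.01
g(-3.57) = 0.12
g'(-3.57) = 0.06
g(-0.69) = 4.73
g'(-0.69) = 11.93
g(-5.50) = 0.06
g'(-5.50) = 0.02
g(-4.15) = 0.09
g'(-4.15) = 0.04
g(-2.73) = 0.20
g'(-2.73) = 0.15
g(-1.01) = 2.07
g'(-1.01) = 5.00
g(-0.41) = 7.39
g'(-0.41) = 1.19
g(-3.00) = 0.17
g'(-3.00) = 0.11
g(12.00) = -0.01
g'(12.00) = 0.00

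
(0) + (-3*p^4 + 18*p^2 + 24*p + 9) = -3*p^4 + 18*p^2 + 24*p + 9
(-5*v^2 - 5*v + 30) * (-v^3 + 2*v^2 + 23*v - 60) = 5*v^5 - 5*v^4 - 155*v^3 + 245*v^2 + 990*v - 1800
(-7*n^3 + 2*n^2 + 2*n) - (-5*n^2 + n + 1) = -7*n^3 + 7*n^2 + n - 1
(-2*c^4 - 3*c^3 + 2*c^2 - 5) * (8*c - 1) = -16*c^5 - 22*c^4 + 19*c^3 - 2*c^2 - 40*c + 5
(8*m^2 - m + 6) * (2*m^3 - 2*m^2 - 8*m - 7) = 16*m^5 - 18*m^4 - 50*m^3 - 60*m^2 - 41*m - 42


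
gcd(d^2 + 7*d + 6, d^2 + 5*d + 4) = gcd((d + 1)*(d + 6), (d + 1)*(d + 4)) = d + 1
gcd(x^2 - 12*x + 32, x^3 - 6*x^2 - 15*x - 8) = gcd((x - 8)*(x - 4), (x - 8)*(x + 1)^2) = x - 8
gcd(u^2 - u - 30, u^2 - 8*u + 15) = 1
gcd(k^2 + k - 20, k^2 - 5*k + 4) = k - 4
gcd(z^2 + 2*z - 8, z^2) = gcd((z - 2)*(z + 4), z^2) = 1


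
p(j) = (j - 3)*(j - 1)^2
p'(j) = (j - 3)*(2*j - 2) + (j - 1)^2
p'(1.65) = -1.33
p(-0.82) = -12.65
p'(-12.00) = 559.00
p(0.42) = -0.87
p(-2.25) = -55.45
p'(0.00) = 7.00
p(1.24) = -0.10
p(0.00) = -3.00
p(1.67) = -0.60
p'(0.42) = 3.33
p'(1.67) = -1.33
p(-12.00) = -2535.00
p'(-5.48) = 151.89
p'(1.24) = -0.79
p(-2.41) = -62.91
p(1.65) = -0.57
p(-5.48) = -356.08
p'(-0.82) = 17.22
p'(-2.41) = 48.52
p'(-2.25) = 44.69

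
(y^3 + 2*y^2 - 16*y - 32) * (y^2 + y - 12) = y^5 + 3*y^4 - 26*y^3 - 72*y^2 + 160*y + 384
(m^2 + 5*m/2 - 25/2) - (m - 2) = m^2 + 3*m/2 - 21/2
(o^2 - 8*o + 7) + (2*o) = o^2 - 6*o + 7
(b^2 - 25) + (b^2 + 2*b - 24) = 2*b^2 + 2*b - 49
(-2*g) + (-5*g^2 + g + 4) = -5*g^2 - g + 4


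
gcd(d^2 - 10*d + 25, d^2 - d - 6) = 1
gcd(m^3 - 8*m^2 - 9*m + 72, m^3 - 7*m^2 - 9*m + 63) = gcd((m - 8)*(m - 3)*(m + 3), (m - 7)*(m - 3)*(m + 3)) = m^2 - 9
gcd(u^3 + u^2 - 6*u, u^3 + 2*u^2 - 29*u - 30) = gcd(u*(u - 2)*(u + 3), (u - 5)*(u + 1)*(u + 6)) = 1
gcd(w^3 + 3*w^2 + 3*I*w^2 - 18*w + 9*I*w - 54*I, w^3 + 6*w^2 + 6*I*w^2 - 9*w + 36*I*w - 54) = w^2 + w*(6 + 3*I) + 18*I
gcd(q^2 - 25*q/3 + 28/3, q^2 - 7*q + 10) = 1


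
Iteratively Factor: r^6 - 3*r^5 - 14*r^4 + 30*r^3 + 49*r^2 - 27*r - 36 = (r - 4)*(r^5 + r^4 - 10*r^3 - 10*r^2 + 9*r + 9) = (r - 4)*(r + 1)*(r^4 - 10*r^2 + 9) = (r - 4)*(r + 1)*(r + 3)*(r^3 - 3*r^2 - r + 3) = (r - 4)*(r - 3)*(r + 1)*(r + 3)*(r^2 - 1) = (r - 4)*(r - 3)*(r + 1)^2*(r + 3)*(r - 1)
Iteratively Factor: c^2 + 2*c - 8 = (c + 4)*(c - 2)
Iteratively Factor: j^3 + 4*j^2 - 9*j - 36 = (j + 3)*(j^2 + j - 12) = (j - 3)*(j + 3)*(j + 4)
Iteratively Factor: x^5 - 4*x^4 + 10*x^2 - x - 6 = (x + 1)*(x^4 - 5*x^3 + 5*x^2 + 5*x - 6) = (x - 3)*(x + 1)*(x^3 - 2*x^2 - x + 2) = (x - 3)*(x - 2)*(x + 1)*(x^2 - 1) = (x - 3)*(x - 2)*(x - 1)*(x + 1)*(x + 1)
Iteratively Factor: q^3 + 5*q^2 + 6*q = (q)*(q^2 + 5*q + 6) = q*(q + 3)*(q + 2)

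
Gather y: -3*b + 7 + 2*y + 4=-3*b + 2*y + 11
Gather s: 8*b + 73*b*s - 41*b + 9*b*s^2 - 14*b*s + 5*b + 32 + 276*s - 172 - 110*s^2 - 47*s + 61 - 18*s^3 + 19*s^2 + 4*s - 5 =-28*b - 18*s^3 + s^2*(9*b - 91) + s*(59*b + 233) - 84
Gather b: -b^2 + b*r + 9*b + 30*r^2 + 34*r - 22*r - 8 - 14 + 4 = -b^2 + b*(r + 9) + 30*r^2 + 12*r - 18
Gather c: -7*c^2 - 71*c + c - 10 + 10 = -7*c^2 - 70*c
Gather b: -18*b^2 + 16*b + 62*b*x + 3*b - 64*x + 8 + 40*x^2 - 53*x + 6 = -18*b^2 + b*(62*x + 19) + 40*x^2 - 117*x + 14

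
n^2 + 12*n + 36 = (n + 6)^2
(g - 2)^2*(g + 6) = g^3 + 2*g^2 - 20*g + 24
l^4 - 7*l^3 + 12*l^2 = l^2*(l - 4)*(l - 3)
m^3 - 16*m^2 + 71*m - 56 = (m - 8)*(m - 7)*(m - 1)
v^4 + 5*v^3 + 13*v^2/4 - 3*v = v*(v - 1/2)*(v + 3/2)*(v + 4)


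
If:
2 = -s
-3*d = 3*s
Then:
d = 2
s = -2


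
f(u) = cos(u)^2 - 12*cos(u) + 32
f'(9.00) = 5.70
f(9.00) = 43.76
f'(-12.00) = 5.53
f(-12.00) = 22.59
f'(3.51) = -4.99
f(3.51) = 44.07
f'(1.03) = 9.40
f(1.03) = 26.09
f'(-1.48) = -11.77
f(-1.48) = 30.92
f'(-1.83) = -12.09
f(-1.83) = 35.14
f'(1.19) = 10.45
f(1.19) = 27.68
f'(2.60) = 7.07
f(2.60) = 43.02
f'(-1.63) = -12.10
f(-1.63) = 32.71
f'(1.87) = 12.03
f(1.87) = 35.62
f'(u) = -2*sin(u)*cos(u) + 12*sin(u)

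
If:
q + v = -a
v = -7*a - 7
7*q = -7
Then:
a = -4/3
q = -1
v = 7/3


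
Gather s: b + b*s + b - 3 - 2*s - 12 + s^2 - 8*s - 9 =2*b + s^2 + s*(b - 10) - 24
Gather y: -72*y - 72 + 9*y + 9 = -63*y - 63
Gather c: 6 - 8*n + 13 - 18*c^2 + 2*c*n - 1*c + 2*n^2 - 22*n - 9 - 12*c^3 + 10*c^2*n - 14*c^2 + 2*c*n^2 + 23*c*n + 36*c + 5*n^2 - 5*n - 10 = -12*c^3 + c^2*(10*n - 32) + c*(2*n^2 + 25*n + 35) + 7*n^2 - 35*n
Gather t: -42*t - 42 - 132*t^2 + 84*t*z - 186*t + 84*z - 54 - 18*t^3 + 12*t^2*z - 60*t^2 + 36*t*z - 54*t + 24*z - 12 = -18*t^3 + t^2*(12*z - 192) + t*(120*z - 282) + 108*z - 108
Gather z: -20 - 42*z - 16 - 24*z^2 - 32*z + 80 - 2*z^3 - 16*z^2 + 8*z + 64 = -2*z^3 - 40*z^2 - 66*z + 108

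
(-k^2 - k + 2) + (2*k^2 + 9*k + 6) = k^2 + 8*k + 8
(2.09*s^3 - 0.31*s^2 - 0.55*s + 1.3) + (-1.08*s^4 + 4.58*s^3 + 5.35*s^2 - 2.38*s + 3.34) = -1.08*s^4 + 6.67*s^3 + 5.04*s^2 - 2.93*s + 4.64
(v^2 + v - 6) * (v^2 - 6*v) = v^4 - 5*v^3 - 12*v^2 + 36*v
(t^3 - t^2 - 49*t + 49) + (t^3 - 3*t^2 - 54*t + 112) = 2*t^3 - 4*t^2 - 103*t + 161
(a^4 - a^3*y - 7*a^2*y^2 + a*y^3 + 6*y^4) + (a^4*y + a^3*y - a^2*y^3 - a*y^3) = a^4*y + a^4 - a^2*y^3 - 7*a^2*y^2 + 6*y^4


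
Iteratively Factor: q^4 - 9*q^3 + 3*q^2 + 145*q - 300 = (q - 3)*(q^3 - 6*q^2 - 15*q + 100) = (q - 5)*(q - 3)*(q^2 - q - 20) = (q - 5)^2*(q - 3)*(q + 4)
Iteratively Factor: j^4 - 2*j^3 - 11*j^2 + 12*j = (j - 1)*(j^3 - j^2 - 12*j) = (j - 1)*(j + 3)*(j^2 - 4*j) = (j - 4)*(j - 1)*(j + 3)*(j)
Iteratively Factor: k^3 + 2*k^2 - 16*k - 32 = (k + 2)*(k^2 - 16) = (k + 2)*(k + 4)*(k - 4)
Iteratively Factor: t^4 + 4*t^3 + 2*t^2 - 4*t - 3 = (t + 3)*(t^3 + t^2 - t - 1) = (t - 1)*(t + 3)*(t^2 + 2*t + 1) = (t - 1)*(t + 1)*(t + 3)*(t + 1)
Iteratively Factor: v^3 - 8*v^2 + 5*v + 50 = (v - 5)*(v^2 - 3*v - 10) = (v - 5)^2*(v + 2)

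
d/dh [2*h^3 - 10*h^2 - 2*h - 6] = 6*h^2 - 20*h - 2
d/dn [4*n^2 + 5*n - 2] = 8*n + 5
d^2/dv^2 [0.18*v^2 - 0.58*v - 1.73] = 0.360000000000000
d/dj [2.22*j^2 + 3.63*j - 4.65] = 4.44*j + 3.63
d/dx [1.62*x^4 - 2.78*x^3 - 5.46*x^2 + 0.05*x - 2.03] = 6.48*x^3 - 8.34*x^2 - 10.92*x + 0.05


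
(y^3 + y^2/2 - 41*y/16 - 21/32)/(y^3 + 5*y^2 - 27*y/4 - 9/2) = (16*y^2 + 32*y + 7)/(8*(2*y^2 + 13*y + 6))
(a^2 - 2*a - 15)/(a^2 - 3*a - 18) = (a - 5)/(a - 6)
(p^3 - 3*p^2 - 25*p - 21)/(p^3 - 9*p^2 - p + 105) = (p + 1)/(p - 5)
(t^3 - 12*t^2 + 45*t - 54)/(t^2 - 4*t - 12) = (t^2 - 6*t + 9)/(t + 2)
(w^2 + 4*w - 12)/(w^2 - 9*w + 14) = (w + 6)/(w - 7)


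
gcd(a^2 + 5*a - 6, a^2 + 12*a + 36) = a + 6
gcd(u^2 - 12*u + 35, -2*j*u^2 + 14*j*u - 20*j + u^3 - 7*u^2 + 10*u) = u - 5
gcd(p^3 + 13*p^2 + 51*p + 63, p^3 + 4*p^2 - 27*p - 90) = p + 3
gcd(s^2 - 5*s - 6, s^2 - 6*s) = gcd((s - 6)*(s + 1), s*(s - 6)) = s - 6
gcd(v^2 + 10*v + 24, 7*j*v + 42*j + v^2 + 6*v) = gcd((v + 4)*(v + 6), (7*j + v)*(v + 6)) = v + 6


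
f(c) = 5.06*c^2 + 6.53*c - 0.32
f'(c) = 10.12*c + 6.53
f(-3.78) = 47.30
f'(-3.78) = -31.72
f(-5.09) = 97.54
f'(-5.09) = -44.98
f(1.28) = 16.33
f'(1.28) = 19.48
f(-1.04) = -1.64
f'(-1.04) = -3.99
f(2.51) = 47.95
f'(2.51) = 31.93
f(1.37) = 18.12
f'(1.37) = 20.39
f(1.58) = 22.63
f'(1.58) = 22.52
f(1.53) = 21.52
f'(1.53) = 22.01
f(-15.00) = 1040.23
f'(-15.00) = -145.27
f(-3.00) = 25.63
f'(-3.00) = -23.83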